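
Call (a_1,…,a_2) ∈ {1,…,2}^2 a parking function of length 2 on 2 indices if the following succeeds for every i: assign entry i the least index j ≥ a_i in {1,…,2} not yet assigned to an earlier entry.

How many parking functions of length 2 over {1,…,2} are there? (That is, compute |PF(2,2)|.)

3

|PF| = (3−2)·3^(2−1) = 1×3 = 3 [KW]
Example (1,1) → sorted (1,1): b_i ≤ i ∀i, a PF.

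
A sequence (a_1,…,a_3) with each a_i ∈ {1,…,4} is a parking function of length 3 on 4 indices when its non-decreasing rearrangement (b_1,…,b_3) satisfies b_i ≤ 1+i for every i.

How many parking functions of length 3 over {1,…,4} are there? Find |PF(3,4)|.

#PF = (4−3+1)·(4+1)^(3−1) = 2·25 = 50 [KW]
E.g. (2,3,1) → sorted (1,2,3): b_i ≤ 1+i ∀i, a PF.

50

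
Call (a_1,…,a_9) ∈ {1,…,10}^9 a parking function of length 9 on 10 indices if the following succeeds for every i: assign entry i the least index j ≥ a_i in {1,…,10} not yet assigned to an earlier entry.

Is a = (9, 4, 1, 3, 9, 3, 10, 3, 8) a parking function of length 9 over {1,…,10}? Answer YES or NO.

Sorted: b = (1, 3, 3, 3, 4, 8, 9, 9, 10).
  b_1=1 ≤ 2
  b_2=3 ≤ 3
  b_3=3 ≤ 4
  b_4=3 ≤ 5
  b_5=4 ≤ 6
  b_6=8 > 7
  fails at i=6 ⇒ NO

NO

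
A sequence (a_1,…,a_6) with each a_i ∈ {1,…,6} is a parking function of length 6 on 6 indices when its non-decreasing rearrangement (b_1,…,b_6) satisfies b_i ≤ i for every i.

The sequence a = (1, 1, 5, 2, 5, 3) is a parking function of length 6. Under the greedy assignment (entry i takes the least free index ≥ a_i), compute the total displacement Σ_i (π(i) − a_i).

4

Σπ = 6·7/2 = 21 (π permutes [6]); Σa = 1+1+5+2+5+3 = 17; disp = 21−17 = 4.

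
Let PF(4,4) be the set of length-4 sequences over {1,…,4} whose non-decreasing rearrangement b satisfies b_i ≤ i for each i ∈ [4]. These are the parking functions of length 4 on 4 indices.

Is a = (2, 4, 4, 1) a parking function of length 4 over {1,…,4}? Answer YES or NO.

NO

Sorted: b = (1, 2, 4, 4).
  b_1=1 ≤ 1
  b_2=2 ≤ 2
  b_3=4 > 3
  fails at i=3 ⇒ NO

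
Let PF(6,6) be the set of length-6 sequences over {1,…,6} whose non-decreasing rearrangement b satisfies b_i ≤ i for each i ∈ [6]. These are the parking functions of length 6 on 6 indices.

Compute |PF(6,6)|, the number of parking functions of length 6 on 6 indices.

|PF| = (7−6)·7^(6−1) = 1×16807 = 16807
Check (1,3,6,3,4,2) → sorted (1,2,3,3,4,6): b_i ≤ i ∀i, a PF.

16807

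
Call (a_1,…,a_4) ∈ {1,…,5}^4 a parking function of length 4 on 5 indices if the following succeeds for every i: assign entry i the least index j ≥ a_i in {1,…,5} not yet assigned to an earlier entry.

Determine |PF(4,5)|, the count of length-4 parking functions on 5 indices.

432

#PF = (5−4+1)·(5+1)^(4−1) = 2×216 = 432 (Konheim–Weiss)
One tuple (3,2,4,5) → sorted (2,3,4,5): b_i ≤ 1+i ∀i, a PF.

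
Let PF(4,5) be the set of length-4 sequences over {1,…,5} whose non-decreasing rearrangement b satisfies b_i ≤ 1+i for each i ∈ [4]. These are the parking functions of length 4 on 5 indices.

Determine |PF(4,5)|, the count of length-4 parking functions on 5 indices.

432

#PF = (5+1−4)·(5+1)^{4−1} = 2 · 216 = 432 (Pollak)
Check (3,3,1,3) → sorted (1,3,3,3): b_i ≤ 1+i ∀i, a PF.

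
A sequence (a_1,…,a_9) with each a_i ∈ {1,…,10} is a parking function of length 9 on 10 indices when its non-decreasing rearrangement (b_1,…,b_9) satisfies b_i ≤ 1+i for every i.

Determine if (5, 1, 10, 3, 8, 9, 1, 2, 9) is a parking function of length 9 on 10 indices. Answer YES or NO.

NO

Order a: b = (1, 1, 2, 3, 5, 8, 9, 9, 10).
  b_1=1 ≤ 2
  b_2=1 ≤ 3
  b_3=2 ≤ 4
  b_4=3 ≤ 5
  b_5=5 ≤ 6
  b_6=8 > 7
  fails at i=6 ⇒ NO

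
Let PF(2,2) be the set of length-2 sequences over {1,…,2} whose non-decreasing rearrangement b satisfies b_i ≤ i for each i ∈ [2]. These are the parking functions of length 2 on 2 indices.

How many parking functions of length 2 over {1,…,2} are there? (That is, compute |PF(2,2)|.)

|PF(2,2)| = (2+1−2)·(2+1)^{2−1} = 1·3 = 3 (Konheim–Weiss)
E.g. (2,1) → sorted (1,2): b_i ≤ i ∀i, a PF.

3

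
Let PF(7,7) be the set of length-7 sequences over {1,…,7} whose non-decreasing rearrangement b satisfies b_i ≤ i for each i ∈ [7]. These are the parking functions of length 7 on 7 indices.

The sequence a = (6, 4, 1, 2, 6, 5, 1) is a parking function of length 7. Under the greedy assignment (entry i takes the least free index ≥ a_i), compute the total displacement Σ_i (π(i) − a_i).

Σπ = 7·8/2 = 28 (π permutes [7]); Σa = 6+4+1+2+6+5+1 = 25; disp = 28−25 = 3.

3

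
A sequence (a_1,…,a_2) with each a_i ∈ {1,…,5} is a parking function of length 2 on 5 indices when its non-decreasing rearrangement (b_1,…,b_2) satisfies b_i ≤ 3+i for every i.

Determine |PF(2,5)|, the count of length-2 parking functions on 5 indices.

24

|PF| = (6−2)·6^(2−1) = 4·6 = 24 (Konheim–Weiss)
E.g. (5,3) → sorted (3,5): b_i ≤ 3+i ∀i, a PF.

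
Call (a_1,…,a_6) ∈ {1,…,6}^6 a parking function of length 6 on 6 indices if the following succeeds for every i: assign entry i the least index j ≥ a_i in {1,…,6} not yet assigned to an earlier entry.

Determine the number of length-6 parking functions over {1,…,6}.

16807

|PF| = (6−6+1)·(6+1)^(6−1) = 1×16807 = 16807
E.g. (4,2,6,1,1,5) → sorted (1,1,2,4,5,6): b_i ≤ i ∀i, a PF.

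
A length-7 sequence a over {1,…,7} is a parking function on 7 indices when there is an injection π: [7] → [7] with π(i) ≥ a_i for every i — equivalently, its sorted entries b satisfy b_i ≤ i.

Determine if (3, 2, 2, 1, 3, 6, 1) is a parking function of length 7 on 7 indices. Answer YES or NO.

YES

Rearranged: b = (1, 1, 2, 2, 3, 3, 6).
  b_1=1 ≤ 1
  b_2=1 ≤ 2
  b_3=2 ≤ 3
  b_4=2 ≤ 4
  b_5=3 ≤ 5
  b_6=3 ≤ 6
  b_7=6 ≤ 7
All bounds hold ⇒ YES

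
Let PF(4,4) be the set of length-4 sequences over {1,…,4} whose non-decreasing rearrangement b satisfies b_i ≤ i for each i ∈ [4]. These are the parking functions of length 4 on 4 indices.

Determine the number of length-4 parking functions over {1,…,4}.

125

|PF| = (4−4+1)·(4+1)^(4−1) = 1 · 125 = 125
Example (2,1,1,3) → sorted (1,1,2,3): b_i ≤ i ∀i, a PF.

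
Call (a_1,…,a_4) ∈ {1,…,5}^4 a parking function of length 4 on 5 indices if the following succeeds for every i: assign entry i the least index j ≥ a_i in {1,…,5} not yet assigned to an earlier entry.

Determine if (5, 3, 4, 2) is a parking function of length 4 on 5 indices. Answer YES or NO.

YES

Sorted: b = (2, 3, 4, 5).
  b_1=2 ≤ 2
  b_2=3 ≤ 3
  b_3=4 ≤ 4
  b_4=5 ≤ 5
All bounds hold ⇒ YES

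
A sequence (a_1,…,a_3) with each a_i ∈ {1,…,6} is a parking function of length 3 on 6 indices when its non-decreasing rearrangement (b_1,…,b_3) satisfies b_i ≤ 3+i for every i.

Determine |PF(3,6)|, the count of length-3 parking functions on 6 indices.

#PF = (6−3+1)·(6+1)^(3−1) = 4·49 = 196
Example (4,3,1) → sorted (1,3,4): b_i ≤ 3+i ∀i, a PF.

196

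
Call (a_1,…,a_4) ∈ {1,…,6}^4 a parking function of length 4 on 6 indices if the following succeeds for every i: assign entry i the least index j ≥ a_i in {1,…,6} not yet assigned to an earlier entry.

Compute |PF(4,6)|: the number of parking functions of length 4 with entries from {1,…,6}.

1029

Count = (7−4)·7^(4−1) = 3·343 = 1029 (Pollak)
Check (3,5,1,2) → sorted (1,2,3,5): b_i ≤ 2+i ∀i, a PF.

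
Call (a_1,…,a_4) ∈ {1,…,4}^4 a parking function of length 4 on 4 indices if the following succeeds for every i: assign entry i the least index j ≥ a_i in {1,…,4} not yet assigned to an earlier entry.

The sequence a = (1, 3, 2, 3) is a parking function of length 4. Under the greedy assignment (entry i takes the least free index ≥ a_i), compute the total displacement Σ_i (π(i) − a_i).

1

Σπ = 4·5/2 = 10 (π permutes [4]); Σa = 1+3+2+3 = 9; disp = 10−9 = 1.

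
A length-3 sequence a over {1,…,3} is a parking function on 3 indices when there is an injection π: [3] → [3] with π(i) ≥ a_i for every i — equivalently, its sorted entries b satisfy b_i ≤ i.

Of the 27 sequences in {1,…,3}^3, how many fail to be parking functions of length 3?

11

|PF(3,3)| = (3−3+1)·(3+1)^(3−1) = 1×16 = 16 (Konheim–Weiss)
Check (3,3,2) → sorted (2,3,3): b_1=2>1, not a PF.
So 27 − 16 = 11 fail.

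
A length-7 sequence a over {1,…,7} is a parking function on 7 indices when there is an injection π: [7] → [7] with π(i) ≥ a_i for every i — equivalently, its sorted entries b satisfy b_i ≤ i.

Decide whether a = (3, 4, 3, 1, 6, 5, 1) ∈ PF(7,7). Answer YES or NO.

Rearranged: b = (1, 1, 3, 3, 4, 5, 6).
  b_1=1 ≤ 1
  b_2=1 ≤ 2
  b_3=3 ≤ 3
  b_4=3 ≤ 4
  b_5=4 ≤ 5
  b_6=5 ≤ 6
  b_7=6 ≤ 7
All bounds hold ⇒ YES

YES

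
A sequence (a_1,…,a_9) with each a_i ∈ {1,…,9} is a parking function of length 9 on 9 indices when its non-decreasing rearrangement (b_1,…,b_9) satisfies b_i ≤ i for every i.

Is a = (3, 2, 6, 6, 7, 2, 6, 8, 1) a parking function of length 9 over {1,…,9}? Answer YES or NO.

NO

Sorted: b = (1, 2, 2, 3, 6, 6, 6, 7, 8).
  b_1=1 ≤ 1
  b_2=2 ≤ 2
  b_3=2 ≤ 3
  b_4=3 ≤ 4
  b_5=6 > 5
  fails at i=5 ⇒ NO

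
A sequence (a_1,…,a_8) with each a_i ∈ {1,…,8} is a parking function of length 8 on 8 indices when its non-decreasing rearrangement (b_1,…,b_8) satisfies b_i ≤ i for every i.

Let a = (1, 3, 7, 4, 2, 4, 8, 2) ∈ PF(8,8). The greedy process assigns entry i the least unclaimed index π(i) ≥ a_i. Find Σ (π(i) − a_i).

Σπ = 8·9/2 = 36 (π permutes [8]); Σa = 1+3+7+4+2+4+8+2 = 31; disp = 36−31 = 5.

5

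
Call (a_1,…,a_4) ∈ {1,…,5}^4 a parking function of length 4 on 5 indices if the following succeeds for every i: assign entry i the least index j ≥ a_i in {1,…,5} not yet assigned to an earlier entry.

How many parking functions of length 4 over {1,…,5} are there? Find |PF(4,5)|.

432

#PF = 2·6^3 = 2·216 = 432 (Pollak)
One tuple (3,1,1,3) → sorted (1,1,3,3): b_i ≤ 1+i ∀i, a PF.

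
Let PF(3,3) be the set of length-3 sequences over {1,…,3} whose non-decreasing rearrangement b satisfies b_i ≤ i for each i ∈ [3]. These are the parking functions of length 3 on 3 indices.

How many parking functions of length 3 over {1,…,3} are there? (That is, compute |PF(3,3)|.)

#PF = (3−3+1)·(3+1)^(3−1) = 1×16 = 16 (Pollak)
Example (1,3,2) → sorted (1,2,3): b_i ≤ i ∀i, a PF.

16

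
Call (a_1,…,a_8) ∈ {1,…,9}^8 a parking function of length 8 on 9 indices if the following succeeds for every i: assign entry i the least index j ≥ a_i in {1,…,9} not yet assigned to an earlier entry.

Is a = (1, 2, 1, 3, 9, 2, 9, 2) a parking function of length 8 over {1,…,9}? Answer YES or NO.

NO

Sorted: b = (1, 1, 2, 2, 2, 3, 9, 9).
  b_1=1 ≤ 2
  b_2=1 ≤ 3
  b_3=2 ≤ 4
  b_4=2 ≤ 5
  b_5=2 ≤ 6
  b_6=3 ≤ 7
  b_7=9 > 8
  fails at i=7 ⇒ NO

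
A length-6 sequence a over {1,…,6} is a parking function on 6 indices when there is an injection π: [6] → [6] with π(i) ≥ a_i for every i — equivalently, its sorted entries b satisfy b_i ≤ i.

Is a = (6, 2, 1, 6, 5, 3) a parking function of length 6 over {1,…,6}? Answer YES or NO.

Rearranged: b = (1, 2, 3, 5, 6, 6).
  b_1=1 ≤ 1
  b_2=2 ≤ 2
  b_3=3 ≤ 3
  b_4=5 > 4
  fails at i=4 ⇒ NO

NO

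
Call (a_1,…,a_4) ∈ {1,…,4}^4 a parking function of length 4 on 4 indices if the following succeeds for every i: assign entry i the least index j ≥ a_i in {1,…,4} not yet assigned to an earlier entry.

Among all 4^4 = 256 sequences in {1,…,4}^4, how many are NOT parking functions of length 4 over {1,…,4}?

131

Count = (5−4)·5^(4−1) = 1 · 125 = 125 [KW]
One tuple (4,4,4,3) → sorted (3,4,4,4): b_1=3>1, not a PF.
Total 256; non-PF = 256−125 = 131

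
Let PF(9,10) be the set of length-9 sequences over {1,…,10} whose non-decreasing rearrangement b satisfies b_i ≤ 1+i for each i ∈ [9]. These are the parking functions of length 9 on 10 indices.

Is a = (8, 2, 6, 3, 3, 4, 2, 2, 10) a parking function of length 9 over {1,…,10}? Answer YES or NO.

Sorted: b = (2, 2, 2, 3, 3, 4, 6, 8, 10).
  b_1=2 ≤ 2
  b_2=2 ≤ 3
  b_3=2 ≤ 4
  b_4=3 ≤ 5
  b_5=3 ≤ 6
  b_6=4 ≤ 7
  b_7=6 ≤ 8
  b_8=8 ≤ 9
  b_9=10 ≤ 10
All bounds hold ⇒ YES

YES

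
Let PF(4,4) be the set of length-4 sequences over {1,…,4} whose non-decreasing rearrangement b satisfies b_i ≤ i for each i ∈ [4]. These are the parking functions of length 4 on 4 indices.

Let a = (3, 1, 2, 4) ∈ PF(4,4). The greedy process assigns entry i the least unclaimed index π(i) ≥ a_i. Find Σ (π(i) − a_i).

Σπ(i) = 1+…+4 = 10; Σa = 3+1+2+4 = 10; disp = 10−10 = 0.

0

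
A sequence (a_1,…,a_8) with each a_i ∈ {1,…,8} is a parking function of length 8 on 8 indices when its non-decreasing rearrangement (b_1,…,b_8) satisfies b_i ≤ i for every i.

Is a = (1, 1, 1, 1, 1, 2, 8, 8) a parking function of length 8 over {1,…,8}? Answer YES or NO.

Rearranged: b = (1, 1, 1, 1, 1, 2, 8, 8).
  b_1=1 ≤ 1
  b_2=1 ≤ 2
  b_3=1 ≤ 3
  b_4=1 ≤ 4
  b_5=1 ≤ 5
  b_6=2 ≤ 6
  b_7=8 > 7
  fails at i=7 ⇒ NO

NO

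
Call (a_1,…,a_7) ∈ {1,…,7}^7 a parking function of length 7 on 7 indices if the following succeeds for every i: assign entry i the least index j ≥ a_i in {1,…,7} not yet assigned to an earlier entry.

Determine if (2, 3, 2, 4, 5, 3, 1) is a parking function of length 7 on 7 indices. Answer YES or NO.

Rearranged: b = (1, 2, 2, 3, 3, 4, 5).
  b_1=1 ≤ 1
  b_2=2 ≤ 2
  b_3=2 ≤ 3
  b_4=3 ≤ 4
  b_5=3 ≤ 5
  b_6=4 ≤ 6
  b_7=5 ≤ 7
All bounds hold ⇒ YES

YES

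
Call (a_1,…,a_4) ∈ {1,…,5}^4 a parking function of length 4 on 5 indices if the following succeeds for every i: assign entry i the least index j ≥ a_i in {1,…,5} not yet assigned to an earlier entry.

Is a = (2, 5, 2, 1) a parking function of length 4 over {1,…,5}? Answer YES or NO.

Sorted: b = (1, 2, 2, 5).
  b_1=1 ≤ 2
  b_2=2 ≤ 3
  b_3=2 ≤ 4
  b_4=5 ≤ 5
All bounds hold ⇒ YES

YES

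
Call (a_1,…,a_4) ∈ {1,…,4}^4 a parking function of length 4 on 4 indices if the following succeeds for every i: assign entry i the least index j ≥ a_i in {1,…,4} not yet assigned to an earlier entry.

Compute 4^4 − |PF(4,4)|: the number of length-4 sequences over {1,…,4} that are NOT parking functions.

131

Count = (5−4)·5^(4−1) = 1·125 = 125 (Konheim–Weiss)
E.g. (4,4,4,4) → sorted (4,4,4,4): b_1=4>1, not a PF.
Total 256; non-PF = 256−125 = 131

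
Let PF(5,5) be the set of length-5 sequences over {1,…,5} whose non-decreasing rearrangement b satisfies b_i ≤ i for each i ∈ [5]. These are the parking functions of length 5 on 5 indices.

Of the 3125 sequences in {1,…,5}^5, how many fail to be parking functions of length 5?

1829

#PF = (5+1−5)·(5+1)^{5−1} = 1 · 1296 = 1296 [KW]
Example (2,5,4,2,2) → sorted (2,2,2,4,5): b_1=2>1, not a PF.
5^5 − 1296 = 3125 − 1296 = 1829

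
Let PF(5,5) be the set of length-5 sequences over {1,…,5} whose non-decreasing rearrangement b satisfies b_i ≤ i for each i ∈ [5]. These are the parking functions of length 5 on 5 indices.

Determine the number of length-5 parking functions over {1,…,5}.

1296

|PF(5,5)| = (5−5+1)·(5+1)^(5−1) = 1 · 1296 = 1296 (Pollak)
E.g. (2,3,2,4,1) → sorted (1,2,2,3,4): b_i ≤ i ∀i, a PF.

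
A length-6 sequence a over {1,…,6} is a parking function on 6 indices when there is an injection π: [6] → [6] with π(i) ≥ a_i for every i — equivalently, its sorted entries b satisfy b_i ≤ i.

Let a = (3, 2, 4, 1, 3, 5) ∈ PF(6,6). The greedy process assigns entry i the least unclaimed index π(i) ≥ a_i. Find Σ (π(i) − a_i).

Σπ(i) = 1+…+6 = 21; Σa = 3+2+4+1+3+5 = 18; disp = 21−18 = 3.

3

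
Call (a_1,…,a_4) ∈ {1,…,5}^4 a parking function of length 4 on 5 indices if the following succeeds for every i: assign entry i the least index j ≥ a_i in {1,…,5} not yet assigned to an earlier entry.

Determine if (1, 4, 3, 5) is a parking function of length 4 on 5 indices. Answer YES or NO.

Rearranged: b = (1, 3, 4, 5).
  b_1=1 ≤ 2
  b_2=3 ≤ 3
  b_3=4 ≤ 4
  b_4=5 ≤ 5
All bounds hold ⇒ YES

YES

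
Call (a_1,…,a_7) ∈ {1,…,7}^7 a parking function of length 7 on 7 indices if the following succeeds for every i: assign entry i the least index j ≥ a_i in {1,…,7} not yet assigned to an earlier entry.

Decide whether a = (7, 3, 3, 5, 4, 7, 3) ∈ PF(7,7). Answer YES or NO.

NO

Order a: b = (3, 3, 3, 4, 5, 7, 7).
  b_1=3 > 1
  fails at i=1 ⇒ NO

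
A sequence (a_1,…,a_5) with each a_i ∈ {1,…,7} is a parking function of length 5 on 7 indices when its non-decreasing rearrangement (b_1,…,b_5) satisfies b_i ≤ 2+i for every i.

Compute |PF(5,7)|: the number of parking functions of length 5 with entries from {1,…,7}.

12288

|PF(5,7)| = 3·8^4 = 3·4096 = 12288 [KW]
Check (2,3,1,7,3) → sorted (1,2,3,3,7): b_i ≤ 2+i ∀i, a PF.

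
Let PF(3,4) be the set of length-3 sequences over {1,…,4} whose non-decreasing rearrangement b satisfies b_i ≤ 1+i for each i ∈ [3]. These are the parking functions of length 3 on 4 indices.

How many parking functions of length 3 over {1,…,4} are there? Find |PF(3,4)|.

50

Count = 2·5^2 = 2 · 25 = 50 [KW]
Check (4,2,2) → sorted (2,2,4): b_i ≤ 1+i ∀i, a PF.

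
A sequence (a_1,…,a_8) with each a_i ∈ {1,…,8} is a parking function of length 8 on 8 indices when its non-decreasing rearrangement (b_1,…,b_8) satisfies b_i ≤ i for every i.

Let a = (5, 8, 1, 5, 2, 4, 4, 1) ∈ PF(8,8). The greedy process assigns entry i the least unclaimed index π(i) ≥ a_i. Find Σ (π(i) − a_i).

Σπ = 36 ({1..8} each once); Σa = 5+8+1+5+2+4+4+1 = 30; disp = 36−30 = 6.

6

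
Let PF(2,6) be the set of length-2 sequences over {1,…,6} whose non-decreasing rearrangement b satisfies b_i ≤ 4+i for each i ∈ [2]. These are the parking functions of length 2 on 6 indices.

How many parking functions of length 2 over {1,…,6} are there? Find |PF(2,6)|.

Count = (7−2)·7^(2−1) = 5 · 7 = 35 (Konheim–Weiss)
Example (1,5) → sorted (1,5): b_i ≤ 4+i ∀i, a PF.

35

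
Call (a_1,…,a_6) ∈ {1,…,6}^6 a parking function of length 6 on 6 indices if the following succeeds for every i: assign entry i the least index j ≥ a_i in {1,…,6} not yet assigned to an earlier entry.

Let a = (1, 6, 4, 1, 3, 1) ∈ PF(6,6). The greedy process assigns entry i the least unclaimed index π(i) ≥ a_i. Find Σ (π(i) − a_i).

Σπ(i) = 1+…+6 = 21; Σa = 1+6+4+1+3+1 = 16; disp = 21−16 = 5.

5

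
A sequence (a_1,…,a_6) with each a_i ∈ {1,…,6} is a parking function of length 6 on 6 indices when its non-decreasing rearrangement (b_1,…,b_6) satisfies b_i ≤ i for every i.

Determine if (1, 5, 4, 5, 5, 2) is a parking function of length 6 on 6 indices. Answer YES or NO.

Sorted: b = (1, 2, 4, 5, 5, 5).
  b_1=1 ≤ 1
  b_2=2 ≤ 2
  b_3=4 > 3
  fails at i=3 ⇒ NO

NO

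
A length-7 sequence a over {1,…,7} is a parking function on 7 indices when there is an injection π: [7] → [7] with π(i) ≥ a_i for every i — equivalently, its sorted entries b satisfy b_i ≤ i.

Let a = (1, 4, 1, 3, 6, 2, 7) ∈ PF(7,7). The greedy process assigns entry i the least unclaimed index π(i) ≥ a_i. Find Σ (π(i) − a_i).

4

Σπ = 28 ({1..7} each once); Σa = 1+4+1+3+6+2+7 = 24; disp = 28−24 = 4.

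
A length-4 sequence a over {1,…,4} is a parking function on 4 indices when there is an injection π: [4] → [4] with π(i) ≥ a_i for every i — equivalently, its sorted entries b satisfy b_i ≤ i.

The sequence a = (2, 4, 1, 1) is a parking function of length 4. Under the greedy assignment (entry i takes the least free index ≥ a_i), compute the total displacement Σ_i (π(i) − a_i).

2

Σπ = 4·5/2 = 10 (π permutes [4]); Σa = 2+4+1+1 = 8; disp = 10−8 = 2.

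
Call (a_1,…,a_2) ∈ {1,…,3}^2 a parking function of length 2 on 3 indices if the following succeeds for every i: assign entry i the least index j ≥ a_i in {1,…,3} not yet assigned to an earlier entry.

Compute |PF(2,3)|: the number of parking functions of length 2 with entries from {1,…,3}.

Count = (3−2+1)·(3+1)^(2−1) = 2 · 4 = 8 (Pollak)
Example (3,2) → sorted (2,3): b_i ≤ 1+i ∀i, a PF.

8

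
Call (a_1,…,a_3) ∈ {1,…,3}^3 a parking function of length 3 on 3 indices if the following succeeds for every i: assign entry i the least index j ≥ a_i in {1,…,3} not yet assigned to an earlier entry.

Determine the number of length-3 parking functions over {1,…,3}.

16

Count = (3+1−3)·(3+1)^{3−1} = 1·16 = 16
E.g. (1,1,3) → sorted (1,1,3): b_i ≤ i ∀i, a PF.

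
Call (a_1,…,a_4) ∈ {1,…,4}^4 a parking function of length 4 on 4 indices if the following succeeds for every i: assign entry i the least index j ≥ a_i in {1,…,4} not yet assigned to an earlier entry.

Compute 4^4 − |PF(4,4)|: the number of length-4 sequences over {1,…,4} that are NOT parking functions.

131

|PF(4,4)| = 1·5^3 = 1·125 = 125 (Pollak)
One tuple (4,3,1,4) → sorted (1,3,4,4): b_2=3>2, not a PF.
4^4 − 125 = 256 − 125 = 131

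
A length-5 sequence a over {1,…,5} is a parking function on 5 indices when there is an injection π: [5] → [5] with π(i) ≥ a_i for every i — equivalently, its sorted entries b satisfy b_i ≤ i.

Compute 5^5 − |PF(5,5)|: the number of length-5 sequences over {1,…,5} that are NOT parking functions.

1829

Count = (6−5)·6^(5−1) = 1·1296 = 1296 (Konheim–Weiss)
E.g. (5,3,5,4,2) → sorted (2,3,4,5,5): b_1=2>1, not a PF.
So 3125 − 1296 = 1829 fail.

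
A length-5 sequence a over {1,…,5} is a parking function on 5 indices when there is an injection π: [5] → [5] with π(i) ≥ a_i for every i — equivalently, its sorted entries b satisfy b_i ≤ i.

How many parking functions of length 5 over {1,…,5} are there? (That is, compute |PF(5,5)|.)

1296

|PF| = (5−5+1)·(5+1)^(5−1) = 1 · 1296 = 1296 [KW]
Check (4,1,4,3,1) → sorted (1,1,3,4,4): b_i ≤ i ∀i, a PF.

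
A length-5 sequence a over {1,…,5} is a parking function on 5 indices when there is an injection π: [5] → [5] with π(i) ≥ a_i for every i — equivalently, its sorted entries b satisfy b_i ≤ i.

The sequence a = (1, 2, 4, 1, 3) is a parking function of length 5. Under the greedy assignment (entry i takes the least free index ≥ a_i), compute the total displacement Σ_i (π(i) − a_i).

4

Σπ = 5·6/2 = 15 (π permutes [5]); Σa = 1+2+4+1+3 = 11; disp = 15−11 = 4.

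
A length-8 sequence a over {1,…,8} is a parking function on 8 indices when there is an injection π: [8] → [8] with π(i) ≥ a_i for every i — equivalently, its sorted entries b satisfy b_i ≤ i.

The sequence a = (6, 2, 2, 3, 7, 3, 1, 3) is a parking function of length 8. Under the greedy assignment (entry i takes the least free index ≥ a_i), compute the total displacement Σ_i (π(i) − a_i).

Σπ(i) = 1+…+8 = 36; Σa = 6+2+2+3+7+3+1+3 = 27; disp = 36−27 = 9.

9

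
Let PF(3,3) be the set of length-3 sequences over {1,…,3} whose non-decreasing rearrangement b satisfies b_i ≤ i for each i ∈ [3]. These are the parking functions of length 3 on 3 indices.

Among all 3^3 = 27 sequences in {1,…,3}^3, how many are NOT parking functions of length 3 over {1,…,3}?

11

|PF(3,3)| = (3+1−3)·(3+1)^{3−1} = 1·16 = 16 (Konheim–Weiss)
Example (3,3,3) → sorted (3,3,3): b_1=3>1, not a PF.
So 27 − 16 = 11 fail.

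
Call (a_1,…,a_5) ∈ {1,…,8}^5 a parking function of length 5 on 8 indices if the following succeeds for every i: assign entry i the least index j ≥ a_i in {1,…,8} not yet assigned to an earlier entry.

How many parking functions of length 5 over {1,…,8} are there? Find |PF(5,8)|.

26244

|PF| = 4·9^4 = 4×6561 = 26244
Example (7,4,3,8,4) → sorted (3,4,4,7,8): b_i ≤ 3+i ∀i, a PF.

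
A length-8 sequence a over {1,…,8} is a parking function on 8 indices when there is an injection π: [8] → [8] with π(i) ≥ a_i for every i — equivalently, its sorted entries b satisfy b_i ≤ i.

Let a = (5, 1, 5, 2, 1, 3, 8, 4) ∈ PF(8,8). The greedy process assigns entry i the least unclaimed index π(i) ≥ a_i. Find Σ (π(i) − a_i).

7

Σπ = 36 ({1..8} each once); Σa = 5+1+5+2+1+3+8+4 = 29; disp = 36−29 = 7.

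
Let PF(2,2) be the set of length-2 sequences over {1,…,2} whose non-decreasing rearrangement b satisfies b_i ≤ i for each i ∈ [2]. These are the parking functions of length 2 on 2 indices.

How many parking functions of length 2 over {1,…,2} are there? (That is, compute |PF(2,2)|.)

Count = (3−2)·3^(2−1) = 1×3 = 3 (Konheim–Weiss)
Check (1,2) → sorted (1,2): b_i ≤ i ∀i, a PF.

3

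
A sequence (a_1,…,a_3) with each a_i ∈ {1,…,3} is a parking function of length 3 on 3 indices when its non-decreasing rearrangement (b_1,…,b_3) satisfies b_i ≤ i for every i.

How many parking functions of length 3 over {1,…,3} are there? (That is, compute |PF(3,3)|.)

16

Count = (3+1−3)·(3+1)^{3−1} = 1 · 16 = 16
E.g. (1,3,1) → sorted (1,1,3): b_i ≤ i ∀i, a PF.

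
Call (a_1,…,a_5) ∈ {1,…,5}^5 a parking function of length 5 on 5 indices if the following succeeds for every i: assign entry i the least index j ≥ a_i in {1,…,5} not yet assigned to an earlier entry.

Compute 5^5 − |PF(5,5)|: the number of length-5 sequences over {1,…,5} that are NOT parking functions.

1829

#PF = (5+1−5)·(5+1)^{5−1} = 1×1296 = 1296 (Konheim–Weiss)
E.g. (5,5,5,1,5) → sorted (1,5,5,5,5): b_2=5>2, not a PF.
Total 3125; non-PF = 3125−1296 = 1829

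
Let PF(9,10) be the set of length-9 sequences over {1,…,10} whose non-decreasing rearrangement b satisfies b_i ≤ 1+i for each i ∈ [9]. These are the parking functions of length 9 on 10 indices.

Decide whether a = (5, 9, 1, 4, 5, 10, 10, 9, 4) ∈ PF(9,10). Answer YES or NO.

NO

Sorted: b = (1, 4, 4, 5, 5, 9, 9, 10, 10).
  b_1=1 ≤ 2
  b_2=4 > 3
  fails at i=2 ⇒ NO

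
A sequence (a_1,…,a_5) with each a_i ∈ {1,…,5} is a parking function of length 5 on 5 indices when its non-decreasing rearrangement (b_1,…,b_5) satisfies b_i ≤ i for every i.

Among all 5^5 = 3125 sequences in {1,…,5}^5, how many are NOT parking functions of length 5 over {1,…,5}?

1829

|PF| = (5−5+1)·(5+1)^(5−1) = 1×1296 = 1296 (Konheim–Weiss)
One tuple (5,5,4,5,5) → sorted (4,5,5,5,5): b_1=4>1, not a PF.
So 3125 − 1296 = 1829 fail.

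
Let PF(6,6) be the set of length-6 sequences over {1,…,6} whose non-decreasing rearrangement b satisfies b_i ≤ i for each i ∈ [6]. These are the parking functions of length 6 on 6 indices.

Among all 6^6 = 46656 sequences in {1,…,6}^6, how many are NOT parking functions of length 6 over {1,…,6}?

#PF = 1·7^5 = 1·16807 = 16807 [KW]
E.g. (5,4,4,6,3,4) → sorted (3,4,4,4,5,6): b_1=3>1, not a PF.
Total 46656; non-PF = 46656−16807 = 29849

29849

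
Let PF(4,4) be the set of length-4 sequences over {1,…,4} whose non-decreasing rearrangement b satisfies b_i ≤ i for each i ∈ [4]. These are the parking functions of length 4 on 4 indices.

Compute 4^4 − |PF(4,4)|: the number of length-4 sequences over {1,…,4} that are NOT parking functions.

131

#PF = (4−4+1)·(4+1)^(4−1) = 1×125 = 125 (Konheim–Weiss)
Example (4,4,2,3) → sorted (2,3,4,4): b_1=2>1, not a PF.
So 256 − 125 = 131 fail.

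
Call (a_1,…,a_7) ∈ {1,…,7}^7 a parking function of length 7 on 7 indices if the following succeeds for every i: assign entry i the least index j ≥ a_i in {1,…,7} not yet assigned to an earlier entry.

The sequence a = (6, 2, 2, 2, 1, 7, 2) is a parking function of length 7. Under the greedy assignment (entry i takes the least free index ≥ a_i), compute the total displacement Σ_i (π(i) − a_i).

6

Σπ = 7·8/2 = 28 (π permutes [7]); Σa = 6+2+2+2+1+7+2 = 22; disp = 28−22 = 6.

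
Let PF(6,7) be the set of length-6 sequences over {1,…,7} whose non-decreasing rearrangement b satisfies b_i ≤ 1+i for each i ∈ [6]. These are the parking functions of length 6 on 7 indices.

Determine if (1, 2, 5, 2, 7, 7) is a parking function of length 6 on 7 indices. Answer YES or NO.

Sorted: b = (1, 2, 2, 5, 7, 7).
  b_1=1 ≤ 2
  b_2=2 ≤ 3
  b_3=2 ≤ 4
  b_4=5 ≤ 5
  b_5=7 > 6
  fails at i=5 ⇒ NO

NO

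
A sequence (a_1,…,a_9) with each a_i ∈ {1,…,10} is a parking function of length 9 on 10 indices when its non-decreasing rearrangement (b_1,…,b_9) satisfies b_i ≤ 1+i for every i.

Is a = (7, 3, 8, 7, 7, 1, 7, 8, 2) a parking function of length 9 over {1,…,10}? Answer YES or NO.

Order a: b = (1, 2, 3, 7, 7, 7, 7, 8, 8).
  b_1=1 ≤ 2
  b_2=2 ≤ 3
  b_3=3 ≤ 4
  b_4=7 > 5
  fails at i=4 ⇒ NO

NO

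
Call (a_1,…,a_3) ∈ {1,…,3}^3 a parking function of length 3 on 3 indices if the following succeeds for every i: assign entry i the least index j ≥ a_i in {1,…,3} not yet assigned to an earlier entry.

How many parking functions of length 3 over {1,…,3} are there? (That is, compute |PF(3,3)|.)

16

Count = (3−3+1)·(3+1)^(3−1) = 1 · 16 = 16 (Konheim–Weiss)
One tuple (1,3,2) → sorted (1,2,3): b_i ≤ i ∀i, a PF.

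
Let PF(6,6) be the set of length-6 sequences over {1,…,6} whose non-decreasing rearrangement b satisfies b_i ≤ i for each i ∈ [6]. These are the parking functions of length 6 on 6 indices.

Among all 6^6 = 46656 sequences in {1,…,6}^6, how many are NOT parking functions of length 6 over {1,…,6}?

#PF = (6−6+1)·(6+1)^(6−1) = 1·16807 = 16807
Example (6,4,4,6,5,3) → sorted (3,4,4,5,6,6): b_1=3>1, not a PF.
So 46656 − 16807 = 29849 fail.

29849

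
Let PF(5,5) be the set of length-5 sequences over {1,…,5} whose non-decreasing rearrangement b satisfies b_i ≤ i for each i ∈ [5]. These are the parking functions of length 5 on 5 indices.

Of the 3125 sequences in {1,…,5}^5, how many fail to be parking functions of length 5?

#PF = 1·6^4 = 1×1296 = 1296 (Konheim–Weiss)
E.g. (5,1,4,5,5) → sorted (1,4,5,5,5): b_2=4>2, not a PF.
5^5 − 1296 = 3125 − 1296 = 1829

1829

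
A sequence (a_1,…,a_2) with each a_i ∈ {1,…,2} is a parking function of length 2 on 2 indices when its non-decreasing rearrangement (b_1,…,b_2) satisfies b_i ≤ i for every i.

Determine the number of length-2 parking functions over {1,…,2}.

|PF| = 1·3^1 = 1×3 = 3 (Pollak)
One tuple (2,1) → sorted (1,2): b_i ≤ i ∀i, a PF.

3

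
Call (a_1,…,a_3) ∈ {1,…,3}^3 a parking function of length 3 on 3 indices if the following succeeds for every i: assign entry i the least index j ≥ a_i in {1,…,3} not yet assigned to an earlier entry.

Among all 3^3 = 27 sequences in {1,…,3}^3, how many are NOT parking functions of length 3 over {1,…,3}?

11

Count = (3−3+1)·(3+1)^(3−1) = 1×16 = 16 [KW]
Example (3,2,3) → sorted (2,3,3): b_1=2>1, not a PF.
3^3 − 16 = 27 − 16 = 11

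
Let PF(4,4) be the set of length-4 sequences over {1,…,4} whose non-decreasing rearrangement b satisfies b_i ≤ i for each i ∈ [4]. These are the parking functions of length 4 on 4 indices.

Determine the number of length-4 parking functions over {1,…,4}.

125

Count = (4+1−4)·(4+1)^{4−1} = 1 · 125 = 125 [KW]
E.g. (1,2,4,2) → sorted (1,2,2,4): b_i ≤ i ∀i, a PF.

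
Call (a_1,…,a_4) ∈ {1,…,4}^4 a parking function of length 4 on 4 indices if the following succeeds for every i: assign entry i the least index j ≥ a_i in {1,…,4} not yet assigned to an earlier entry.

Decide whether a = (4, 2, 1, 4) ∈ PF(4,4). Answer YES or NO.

Rearranged: b = (1, 2, 4, 4).
  b_1=1 ≤ 1
  b_2=2 ≤ 2
  b_3=4 > 3
  fails at i=3 ⇒ NO

NO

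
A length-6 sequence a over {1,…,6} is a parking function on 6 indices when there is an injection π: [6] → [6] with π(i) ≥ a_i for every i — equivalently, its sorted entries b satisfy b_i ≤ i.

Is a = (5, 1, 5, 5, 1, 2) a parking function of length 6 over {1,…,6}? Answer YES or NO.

Order a: b = (1, 1, 2, 5, 5, 5).
  b_1=1 ≤ 1
  b_2=1 ≤ 2
  b_3=2 ≤ 3
  b_4=5 > 4
  fails at i=4 ⇒ NO

NO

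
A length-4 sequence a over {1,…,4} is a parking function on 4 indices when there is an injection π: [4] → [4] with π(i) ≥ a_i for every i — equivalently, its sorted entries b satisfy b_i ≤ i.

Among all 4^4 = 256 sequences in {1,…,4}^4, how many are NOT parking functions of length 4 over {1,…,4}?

131

|PF| = 1·5^3 = 1·125 = 125 (Konheim–Weiss)
Check (4,2,4,4) → sorted (2,4,4,4): b_1=2>1, not a PF.
So 256 − 125 = 131 fail.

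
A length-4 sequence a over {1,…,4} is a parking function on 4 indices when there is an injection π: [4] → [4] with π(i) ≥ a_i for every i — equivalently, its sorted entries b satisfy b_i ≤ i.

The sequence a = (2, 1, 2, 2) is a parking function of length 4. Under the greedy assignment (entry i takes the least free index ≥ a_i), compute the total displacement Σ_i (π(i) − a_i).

3

Σπ = 10 ({1..4} each once); Σa = 2+1+2+2 = 7; disp = 10−7 = 3.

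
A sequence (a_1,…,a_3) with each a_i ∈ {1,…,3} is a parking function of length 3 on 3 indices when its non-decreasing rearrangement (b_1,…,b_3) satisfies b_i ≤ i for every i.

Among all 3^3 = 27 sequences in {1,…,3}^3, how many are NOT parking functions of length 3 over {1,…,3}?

#PF = (3−3+1)·(3+1)^(3−1) = 1 · 16 = 16 [KW]
Example (3,2,3) → sorted (2,3,3): b_1=2>1, not a PF.
So 27 − 16 = 11 fail.

11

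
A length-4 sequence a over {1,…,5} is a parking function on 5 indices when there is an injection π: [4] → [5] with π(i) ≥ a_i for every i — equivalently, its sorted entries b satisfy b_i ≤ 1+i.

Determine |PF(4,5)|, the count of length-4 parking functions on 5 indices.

Count = (5+1−4)·(5+1)^{4−1} = 2×216 = 432 [KW]
E.g. (1,5,4,3) → sorted (1,3,4,5): b_i ≤ 1+i ∀i, a PF.

432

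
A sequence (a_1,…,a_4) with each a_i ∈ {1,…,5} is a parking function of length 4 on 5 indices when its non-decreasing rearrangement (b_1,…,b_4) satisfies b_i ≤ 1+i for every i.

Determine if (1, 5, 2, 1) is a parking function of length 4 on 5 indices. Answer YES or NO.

YES

Sorted: b = (1, 1, 2, 5).
  b_1=1 ≤ 2
  b_2=1 ≤ 3
  b_3=2 ≤ 4
  b_4=5 ≤ 5
All bounds hold ⇒ YES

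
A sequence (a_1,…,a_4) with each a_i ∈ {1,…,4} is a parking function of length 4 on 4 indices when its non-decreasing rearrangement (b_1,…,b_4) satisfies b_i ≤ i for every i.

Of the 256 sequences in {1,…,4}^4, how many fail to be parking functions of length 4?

Count = 1·5^3 = 1·125 = 125 [KW]
Check (2,4,2,2) → sorted (2,2,2,4): b_1=2>1, not a PF.
Total 256; non-PF = 256−125 = 131

131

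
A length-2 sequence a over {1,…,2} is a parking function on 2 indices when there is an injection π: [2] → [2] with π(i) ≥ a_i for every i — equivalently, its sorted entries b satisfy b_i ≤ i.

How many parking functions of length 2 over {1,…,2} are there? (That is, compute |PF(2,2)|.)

3

|PF| = 1·3^1 = 1×3 = 3 [KW]
E.g. (2,1) → sorted (1,2): b_i ≤ i ∀i, a PF.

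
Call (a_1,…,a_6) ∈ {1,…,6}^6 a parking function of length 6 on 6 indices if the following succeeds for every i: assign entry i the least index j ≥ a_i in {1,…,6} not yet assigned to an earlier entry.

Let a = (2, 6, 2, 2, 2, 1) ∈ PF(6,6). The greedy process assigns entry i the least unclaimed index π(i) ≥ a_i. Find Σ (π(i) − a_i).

6

Σπ = 6·7/2 = 21 (π permutes [6]); Σa = 2+6+2+2+2+1 = 15; disp = 21−15 = 6.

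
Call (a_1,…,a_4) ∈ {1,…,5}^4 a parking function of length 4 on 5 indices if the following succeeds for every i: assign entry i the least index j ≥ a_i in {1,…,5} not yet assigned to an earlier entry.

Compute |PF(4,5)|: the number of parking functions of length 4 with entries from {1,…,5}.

432

|PF| = (5+1−4)·(5+1)^{4−1} = 2·216 = 432 [KW]
E.g. (3,2,4,4) → sorted (2,3,4,4): b_i ≤ 1+i ∀i, a PF.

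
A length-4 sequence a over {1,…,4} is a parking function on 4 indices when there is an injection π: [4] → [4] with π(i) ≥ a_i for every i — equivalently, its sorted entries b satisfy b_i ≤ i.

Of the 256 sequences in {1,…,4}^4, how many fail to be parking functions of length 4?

131

|PF(4,4)| = (4−4+1)·(4+1)^(4−1) = 1 · 125 = 125
One tuple (4,4,3,4) → sorted (3,4,4,4): b_1=3>1, not a PF.
4^4 − 125 = 256 − 125 = 131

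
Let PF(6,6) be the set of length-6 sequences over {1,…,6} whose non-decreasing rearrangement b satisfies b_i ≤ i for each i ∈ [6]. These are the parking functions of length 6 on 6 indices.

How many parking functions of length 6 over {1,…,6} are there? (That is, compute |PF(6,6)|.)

|PF(6,6)| = (6+1−6)·(6+1)^{6−1} = 1·16807 = 16807
Check (2,4,1,1,6,5) → sorted (1,1,2,4,5,6): b_i ≤ i ∀i, a PF.

16807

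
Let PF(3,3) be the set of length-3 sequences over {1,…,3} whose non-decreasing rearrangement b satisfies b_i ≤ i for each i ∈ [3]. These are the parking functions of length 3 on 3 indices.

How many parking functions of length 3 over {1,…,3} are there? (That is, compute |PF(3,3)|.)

#PF = 1·4^2 = 1×16 = 16 (Pollak)
E.g. (3,2,1) → sorted (1,2,3): b_i ≤ i ∀i, a PF.

16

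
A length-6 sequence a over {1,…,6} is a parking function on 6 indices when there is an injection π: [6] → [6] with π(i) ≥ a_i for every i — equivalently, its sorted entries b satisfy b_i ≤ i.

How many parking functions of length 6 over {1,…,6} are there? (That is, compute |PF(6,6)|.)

16807

#PF = (6−6+1)·(6+1)^(6−1) = 1·16807 = 16807
Check (3,6,5,3,1,1) → sorted (1,1,3,3,5,6): b_i ≤ i ∀i, a PF.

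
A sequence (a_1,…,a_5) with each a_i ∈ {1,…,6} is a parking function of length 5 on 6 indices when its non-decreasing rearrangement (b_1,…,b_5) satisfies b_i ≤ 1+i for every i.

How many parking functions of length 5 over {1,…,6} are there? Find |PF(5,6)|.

|PF(5,6)| = (7−5)·7^(5−1) = 2·2401 = 4802
E.g. (2,4,3,6,1) → sorted (1,2,3,4,6): b_i ≤ 1+i ∀i, a PF.

4802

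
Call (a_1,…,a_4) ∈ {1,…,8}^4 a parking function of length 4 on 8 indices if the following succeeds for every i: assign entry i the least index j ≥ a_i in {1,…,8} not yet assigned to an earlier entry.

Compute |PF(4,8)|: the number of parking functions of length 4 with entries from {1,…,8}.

3645

#PF = (9−4)·9^(4−1) = 5·729 = 3645 [KW]
E.g. (3,6,4,1) → sorted (1,3,4,6): b_i ≤ 4+i ∀i, a PF.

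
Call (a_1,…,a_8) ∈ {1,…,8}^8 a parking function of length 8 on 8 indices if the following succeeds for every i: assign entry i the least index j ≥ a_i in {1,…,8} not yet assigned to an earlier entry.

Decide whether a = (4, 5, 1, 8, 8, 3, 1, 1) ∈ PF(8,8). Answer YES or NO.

Rearranged: b = (1, 1, 1, 3, 4, 5, 8, 8).
  b_1=1 ≤ 1
  b_2=1 ≤ 2
  b_3=1 ≤ 3
  b_4=3 ≤ 4
  b_5=4 ≤ 5
  b_6=5 ≤ 6
  b_7=8 > 7
  fails at i=7 ⇒ NO

NO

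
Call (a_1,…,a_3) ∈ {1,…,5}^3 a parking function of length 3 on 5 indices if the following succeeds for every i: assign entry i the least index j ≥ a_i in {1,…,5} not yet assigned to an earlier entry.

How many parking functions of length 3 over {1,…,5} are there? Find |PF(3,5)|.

#PF = (6−3)·6^(3−1) = 3 · 36 = 108 (Konheim–Weiss)
E.g. (4,3,1) → sorted (1,3,4): b_i ≤ 2+i ∀i, a PF.

108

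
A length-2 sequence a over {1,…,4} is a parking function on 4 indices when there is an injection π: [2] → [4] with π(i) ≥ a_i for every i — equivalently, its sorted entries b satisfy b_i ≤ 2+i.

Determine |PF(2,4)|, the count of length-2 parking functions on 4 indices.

15

#PF = (5−2)·5^(2−1) = 3 · 5 = 15 [KW]
E.g. (1,3) → sorted (1,3): b_i ≤ 2+i ∀i, a PF.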